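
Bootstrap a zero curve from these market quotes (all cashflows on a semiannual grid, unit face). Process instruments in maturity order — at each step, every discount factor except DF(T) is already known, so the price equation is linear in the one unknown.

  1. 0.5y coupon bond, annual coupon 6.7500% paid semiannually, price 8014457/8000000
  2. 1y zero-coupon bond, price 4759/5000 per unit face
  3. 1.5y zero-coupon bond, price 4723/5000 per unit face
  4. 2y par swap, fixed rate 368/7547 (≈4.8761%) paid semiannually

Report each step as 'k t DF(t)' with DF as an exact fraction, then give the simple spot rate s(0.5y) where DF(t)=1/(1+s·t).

1 1/2 9691/10000
2 1 4759/5000
3 3/2 4723/5000
4 2 227/250
s(0.5y) = (1/(9691/10000) − 1)/(1/2) = 618/9691 ≈ 6.3771%

step 1 [0.5y] bond c/2=27/800: DF=(8014457/8000000 − 27/800·(0))/(1+27/800) = 9691/10000 ≈ 0.969100
step 2 [1y] zero: DF = P = 4759/5000 ≈ 0.951800
step 3 [1.5y] zero: DF = P = 4723/5000 ≈ 0.944600
step 4 [2y] swap r/2=184/7547: DF=(1 − 184/7547·(0.969100+0.951800+0.944600))/(1+184/7547) = 227/250 ≈ 0.908000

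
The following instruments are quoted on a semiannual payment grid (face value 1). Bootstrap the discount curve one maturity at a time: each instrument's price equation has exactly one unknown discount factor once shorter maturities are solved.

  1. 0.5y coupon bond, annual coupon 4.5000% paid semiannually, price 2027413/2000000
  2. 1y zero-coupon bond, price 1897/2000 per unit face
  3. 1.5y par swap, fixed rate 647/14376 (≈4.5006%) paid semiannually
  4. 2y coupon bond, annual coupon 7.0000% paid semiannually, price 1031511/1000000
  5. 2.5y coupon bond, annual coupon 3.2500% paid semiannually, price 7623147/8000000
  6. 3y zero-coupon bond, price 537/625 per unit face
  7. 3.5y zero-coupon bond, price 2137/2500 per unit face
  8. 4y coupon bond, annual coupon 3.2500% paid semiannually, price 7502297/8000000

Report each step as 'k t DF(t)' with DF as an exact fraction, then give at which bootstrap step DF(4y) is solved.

step 1 [0.5y] bond c/2=9/400: DF=(2027413/2000000 − 9/400·(0))/(1+9/400) = 4957/5000 ≈ 0.991400
step 2 [1y] zero: DF = P = 1897/2000 ≈ 0.948500
step 3 [1.5y] swap r/2=647/28752: DF=(1 − 647/28752·(0.991400+0.948500))/(1+647/28752) = 9353/10000 ≈ 0.935300
step 4 [2y] bond c/2=7/200: DF=(1031511/1000000 − 7/200·(0.991400+0.948500+0.935300))/(1+7/200) = 4497/5000 ≈ 0.899400
step 5 [2.5y] bond c/2=13/800: DF=(7623147/8000000 − 13/800·(0.991400+0.948500+0.935300+0.899400))/(1+13/800) = 8773/10000 ≈ 0.877300
step 6 [3y] zero: DF = P = 537/625 ≈ 0.859200
step 7 [3.5y] zero: DF = P = 2137/2500 ≈ 0.854800
step 8 [4y] bond c/2=13/800: DF=(7502297/8000000 − 13/800·(0.991400+0.948500+0.935300+0.899400+0.877300+0.859200+0.854800))/(1+13/800) = 821/1000 ≈ 0.821000

1 1/2 4957/5000
2 1 1897/2000
3 3/2 9353/10000
4 2 4497/5000
5 5/2 8773/10000
6 3 537/625
7 7/2 2137/2500
8 4 821/1000
DF(4y) is solved at step 8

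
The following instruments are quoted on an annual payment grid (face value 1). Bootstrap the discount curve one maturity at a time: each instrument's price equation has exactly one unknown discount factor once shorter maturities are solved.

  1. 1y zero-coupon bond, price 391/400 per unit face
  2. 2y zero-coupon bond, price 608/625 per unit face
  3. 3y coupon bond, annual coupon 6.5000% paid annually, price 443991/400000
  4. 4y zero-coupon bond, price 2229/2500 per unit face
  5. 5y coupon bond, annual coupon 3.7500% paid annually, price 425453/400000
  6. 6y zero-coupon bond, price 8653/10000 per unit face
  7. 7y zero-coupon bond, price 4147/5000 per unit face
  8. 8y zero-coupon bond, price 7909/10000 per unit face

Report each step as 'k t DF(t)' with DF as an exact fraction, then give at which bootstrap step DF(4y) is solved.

step 1 [1y] zero: DF = P = 391/400 ≈ 0.977500
step 2 [2y] zero: DF = P = 608/625 ≈ 0.972800
step 3 [3y] bond c/1=13/200: DF=(443991/400000 − 13/200·(0.977500+0.972800))/(1+13/200) = 577/625 ≈ 0.923200
step 4 [4y] zero: DF = P = 2229/2500 ≈ 0.891600
step 5 [5y] bond c/1=3/80: DF=(425453/400000 − 3/80·(0.977500+0.972800+0.923200+0.891600))/(1+3/80) = 8891/10000 ≈ 0.889100
step 6 [6y] zero: DF = P = 8653/10000 ≈ 0.865300
step 7 [7y] zero: DF = P = 4147/5000 ≈ 0.829400
step 8 [8y] zero: DF = P = 7909/10000 ≈ 0.790900

1 1 391/400
2 2 608/625
3 3 577/625
4 4 2229/2500
5 5 8891/10000
6 6 8653/10000
7 7 4147/5000
8 8 7909/10000
DF(4y) is solved at step 4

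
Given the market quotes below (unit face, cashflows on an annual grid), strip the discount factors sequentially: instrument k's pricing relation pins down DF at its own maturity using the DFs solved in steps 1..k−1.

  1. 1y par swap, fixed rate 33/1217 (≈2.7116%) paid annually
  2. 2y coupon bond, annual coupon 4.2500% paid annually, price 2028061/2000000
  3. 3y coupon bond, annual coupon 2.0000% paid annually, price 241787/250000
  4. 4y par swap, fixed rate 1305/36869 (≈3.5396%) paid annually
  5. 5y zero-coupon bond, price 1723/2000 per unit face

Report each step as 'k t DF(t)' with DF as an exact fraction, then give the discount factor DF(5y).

1 1 1217/1250
2 2 933/1000
3 3 2277/2500
4 4 1739/2000
5 5 1723/2000
DF(5y) = 1723/2000 ≈ 0.861500

step 1 [1y] swap r/1=33/1217: DF=(1 − 33/1217·(0))/(1+33/1217) = 1217/1250 ≈ 0.973600
step 2 [2y] bond c/1=17/400: DF=(2028061/2000000 − 17/400·(0.973600))/(1+17/400) = 933/1000 ≈ 0.933000
step 3 [3y] bond c/1=1/50: DF=(241787/250000 − 1/50·(0.973600+0.933000))/(1+1/50) = 2277/2500 ≈ 0.910800
step 4 [4y] swap r/1=1305/36869: DF=(1 − 1305/36869·(0.973600+0.933000+0.910800))/(1+1305/36869) = 1739/2000 ≈ 0.869500
step 5 [5y] zero: DF = P = 1723/2000 ≈ 0.861500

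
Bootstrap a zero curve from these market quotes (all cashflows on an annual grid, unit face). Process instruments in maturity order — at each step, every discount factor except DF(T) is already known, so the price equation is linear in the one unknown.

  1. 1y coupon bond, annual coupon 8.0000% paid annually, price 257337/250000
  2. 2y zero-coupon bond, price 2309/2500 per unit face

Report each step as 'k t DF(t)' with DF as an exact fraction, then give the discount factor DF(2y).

step 1 [1y] bond c/1=2/25: DF=(257337/250000 − 2/25·(0))/(1+2/25) = 9531/10000 ≈ 0.953100
step 2 [2y] zero: DF = P = 2309/2500 ≈ 0.923600

1 1 9531/10000
2 2 2309/2500
DF(2y) = 2309/2500 ≈ 0.923600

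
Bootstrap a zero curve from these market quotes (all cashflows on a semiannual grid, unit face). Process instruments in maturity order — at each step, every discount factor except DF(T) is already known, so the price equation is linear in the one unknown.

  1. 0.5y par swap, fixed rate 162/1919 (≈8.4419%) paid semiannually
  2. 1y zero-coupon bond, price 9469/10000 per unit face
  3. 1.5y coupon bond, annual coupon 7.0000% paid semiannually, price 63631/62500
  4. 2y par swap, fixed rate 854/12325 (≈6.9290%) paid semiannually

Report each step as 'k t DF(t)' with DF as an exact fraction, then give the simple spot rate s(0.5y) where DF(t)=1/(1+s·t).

1 1/2 1919/2000
2 1 9469/10000
3 3/2 1149/1250
4 2 8719/10000
s(0.5y) = (1/(1919/2000) − 1)/(1/2) = 162/1919 ≈ 8.4419%

step 1 [0.5y] swap r/2=81/1919: DF=(1 − 81/1919·(0))/(1+81/1919) = 1919/2000 ≈ 0.959500
step 2 [1y] zero: DF = P = 9469/10000 ≈ 0.946900
step 3 [1.5y] bond c/2=7/200: DF=(63631/62500 − 7/200·(0.959500+0.946900))/(1+7/200) = 1149/1250 ≈ 0.919200
step 4 [2y] swap r/2=427/12325: DF=(1 − 427/12325·(0.959500+0.946900+0.919200))/(1+427/12325) = 8719/10000 ≈ 0.871900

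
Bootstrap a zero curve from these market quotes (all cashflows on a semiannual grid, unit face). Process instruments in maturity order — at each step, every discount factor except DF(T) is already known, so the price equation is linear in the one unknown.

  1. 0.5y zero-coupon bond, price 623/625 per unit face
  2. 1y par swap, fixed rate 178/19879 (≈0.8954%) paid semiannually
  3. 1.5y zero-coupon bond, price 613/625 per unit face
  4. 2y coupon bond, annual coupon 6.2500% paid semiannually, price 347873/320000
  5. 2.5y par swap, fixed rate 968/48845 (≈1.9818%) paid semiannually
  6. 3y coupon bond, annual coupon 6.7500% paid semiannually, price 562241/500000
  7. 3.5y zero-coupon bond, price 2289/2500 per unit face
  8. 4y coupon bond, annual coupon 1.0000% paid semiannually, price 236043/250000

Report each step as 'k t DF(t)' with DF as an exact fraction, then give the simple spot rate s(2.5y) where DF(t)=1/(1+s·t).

1 1/2 623/625
2 1 9911/10000
3 3/2 613/625
4 2 4821/5000
5 5/2 2379/2500
6 3 9283/10000
7 7/2 2289/2500
8 4 453/500
s(2.5y) = (1/(2379/2500) − 1)/(5/2) = 242/11895 ≈ 2.0345%

step 1 [0.5y] zero: DF = P = 623/625 ≈ 0.996800
step 2 [1y] swap r/2=89/19879: DF=(1 − 89/19879·(0.996800))/(1+89/19879) = 9911/10000 ≈ 0.991100
step 3 [1.5y] zero: DF = P = 613/625 ≈ 0.980800
step 4 [2y] bond c/2=1/32: DF=(347873/320000 − 1/32·(0.996800+0.991100+0.980800))/(1+1/32) = 4821/5000 ≈ 0.964200
step 5 [2.5y] swap r/2=484/48845: DF=(1 − 484/48845·(0.996800+0.991100+0.980800+0.964200))/(1+484/48845) = 2379/2500 ≈ 0.951600
step 6 [3y] bond c/2=27/800: DF=(562241/500000 − 27/800·(0.996800+0.991100+0.980800+0.964200+0.951600))/(1+27/800) = 9283/10000 ≈ 0.928300
step 7 [3.5y] zero: DF = P = 2289/2500 ≈ 0.915600
step 8 [4y] bond c/2=1/200: DF=(236043/250000 − 1/200·(0.996800+0.991100+0.980800+0.964200+0.951600+0.928300+0.915600))/(1+1/200) = 453/500 ≈ 0.906000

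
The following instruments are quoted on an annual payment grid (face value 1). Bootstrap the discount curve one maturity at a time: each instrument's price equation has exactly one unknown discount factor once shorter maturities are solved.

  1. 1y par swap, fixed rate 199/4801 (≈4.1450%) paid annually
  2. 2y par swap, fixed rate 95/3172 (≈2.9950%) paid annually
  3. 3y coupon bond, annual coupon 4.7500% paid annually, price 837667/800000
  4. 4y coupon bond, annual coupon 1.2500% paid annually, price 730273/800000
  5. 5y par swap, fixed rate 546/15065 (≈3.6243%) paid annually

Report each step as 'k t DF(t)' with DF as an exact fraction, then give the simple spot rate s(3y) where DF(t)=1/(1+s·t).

1 1 4801/5000
2 2 943/1000
3 3 9133/10000
4 4 2167/2500
5 5 4181/5000
s(3y) = (1/(9133/10000) − 1)/(3) = 289/9133 ≈ 3.1643%

step 1 [1y] swap r/1=199/4801: DF=(1 − 199/4801·(0))/(1+199/4801) = 4801/5000 ≈ 0.960200
step 2 [2y] swap r/1=95/3172: DF=(1 − 95/3172·(0.960200))/(1+95/3172) = 943/1000 ≈ 0.943000
step 3 [3y] bond c/1=19/400: DF=(837667/800000 − 19/400·(0.960200+0.943000))/(1+19/400) = 9133/10000 ≈ 0.913300
step 4 [4y] bond c/1=1/80: DF=(730273/800000 − 1/80·(0.960200+0.943000+0.913300))/(1+1/80) = 2167/2500 ≈ 0.866800
step 5 [5y] swap r/1=546/15065: DF=(1 − 546/15065·(0.960200+0.943000+0.913300+0.866800))/(1+546/15065) = 4181/5000 ≈ 0.836200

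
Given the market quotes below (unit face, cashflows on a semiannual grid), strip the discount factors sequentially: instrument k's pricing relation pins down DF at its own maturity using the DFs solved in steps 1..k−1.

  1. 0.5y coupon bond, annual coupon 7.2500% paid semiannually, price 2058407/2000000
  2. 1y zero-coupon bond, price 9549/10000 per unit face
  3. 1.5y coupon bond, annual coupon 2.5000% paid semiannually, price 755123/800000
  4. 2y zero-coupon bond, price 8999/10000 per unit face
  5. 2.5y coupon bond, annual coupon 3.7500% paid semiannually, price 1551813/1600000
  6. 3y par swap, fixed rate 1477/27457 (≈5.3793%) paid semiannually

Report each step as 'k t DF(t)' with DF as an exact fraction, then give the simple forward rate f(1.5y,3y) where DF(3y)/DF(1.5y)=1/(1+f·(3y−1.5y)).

step 1 [0.5y] bond c/2=29/800: DF=(2058407/2000000 − 29/800·(0))/(1+29/800) = 2483/2500 ≈ 0.993200
step 2 [1y] zero: DF = P = 9549/10000 ≈ 0.954900
step 3 [1.5y] bond c/2=1/80: DF=(755123/800000 − 1/80·(0.993200+0.954900))/(1+1/80) = 4541/5000 ≈ 0.908200
step 4 [2y] zero: DF = P = 8999/10000 ≈ 0.899900
step 5 [2.5y] bond c/2=3/160: DF=(1551813/1600000 − 3/160·(0.993200+0.954900+0.908200+0.899900))/(1+3/160) = 8829/10000 ≈ 0.882900
step 6 [3y] swap r/2=1477/54914: DF=(1 − 1477/54914·(0.993200+0.954900+0.908200+0.899900+0.882900))/(1+1477/54914) = 8523/10000 ≈ 0.852300

1 1/2 2483/2500
2 1 9549/10000
3 3/2 4541/5000
4 2 8999/10000
5 5/2 8829/10000
6 3 8523/10000
f(1.5y,3y) = ((4541/5000)/(8523/10000) − 1)/(3/2) = 1118/25569 ≈ 4.3725%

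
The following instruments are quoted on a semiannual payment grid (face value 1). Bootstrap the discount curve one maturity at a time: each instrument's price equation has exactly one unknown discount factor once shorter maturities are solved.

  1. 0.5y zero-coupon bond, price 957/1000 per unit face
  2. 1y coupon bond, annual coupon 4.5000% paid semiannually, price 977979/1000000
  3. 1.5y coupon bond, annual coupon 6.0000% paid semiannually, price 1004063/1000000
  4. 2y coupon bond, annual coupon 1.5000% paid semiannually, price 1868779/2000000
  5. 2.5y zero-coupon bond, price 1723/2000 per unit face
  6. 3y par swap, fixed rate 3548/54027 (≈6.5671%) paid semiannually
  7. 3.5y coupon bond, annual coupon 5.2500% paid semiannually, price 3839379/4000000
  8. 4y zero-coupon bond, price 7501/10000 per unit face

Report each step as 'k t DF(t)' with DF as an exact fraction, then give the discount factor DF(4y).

step 1 [0.5y] zero: DF = P = 957/1000 ≈ 0.957000
step 2 [1y] bond c/2=9/400: DF=(977979/1000000 − 9/400·(0.957000))/(1+9/400) = 4677/5000 ≈ 0.935400
step 3 [1.5y] bond c/2=3/100: DF=(1004063/1000000 − 3/100·(0.957000+0.935400))/(1+3/100) = 9197/10000 ≈ 0.919700
step 4 [2y] bond c/2=3/400: DF=(1868779/2000000 − 3/400·(0.957000+0.935400+0.919700))/(1+3/400) = 1813/2000 ≈ 0.906500
step 5 [2.5y] zero: DF = P = 1723/2000 ≈ 0.861500
step 6 [3y] swap r/2=1774/54027: DF=(1 − 1774/54027·(0.957000+0.935400+0.919700+0.906500+0.861500))/(1+1774/54027) = 4113/5000 ≈ 0.822600
step 7 [3.5y] bond c/2=21/800: DF=(3839379/4000000 − 21/800·(0.957000+0.935400+0.919700+0.906500+0.861500+0.822600))/(1+21/800) = 7971/10000 ≈ 0.797100
step 8 [4y] zero: DF = P = 7501/10000 ≈ 0.750100

1 1/2 957/1000
2 1 4677/5000
3 3/2 9197/10000
4 2 1813/2000
5 5/2 1723/2000
6 3 4113/5000
7 7/2 7971/10000
8 4 7501/10000
DF(4y) = 7501/10000 ≈ 0.750100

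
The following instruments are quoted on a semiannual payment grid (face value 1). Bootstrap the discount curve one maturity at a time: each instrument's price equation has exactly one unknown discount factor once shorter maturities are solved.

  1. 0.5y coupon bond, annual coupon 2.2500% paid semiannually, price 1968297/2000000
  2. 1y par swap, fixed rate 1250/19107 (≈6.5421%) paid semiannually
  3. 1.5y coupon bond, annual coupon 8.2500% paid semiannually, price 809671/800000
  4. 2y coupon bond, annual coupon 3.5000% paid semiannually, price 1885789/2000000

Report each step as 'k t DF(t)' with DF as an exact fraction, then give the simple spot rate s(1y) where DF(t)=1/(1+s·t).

1 1/2 2433/2500
2 1 15/16
3 3/2 8963/10000
4 2 549/625
s(1y) = (1/(15/16) − 1)/(1) = 1/15 ≈ 6.6667%

step 1 [0.5y] bond c/2=9/800: DF=(1968297/2000000 − 9/800·(0))/(1+9/800) = 2433/2500 ≈ 0.973200
step 2 [1y] swap r/2=625/19107: DF=(1 − 625/19107·(0.973200))/(1+625/19107) = 15/16 ≈ 0.937500
step 3 [1.5y] bond c/2=33/800: DF=(809671/800000 − 33/800·(0.973200+0.937500))/(1+33/800) = 8963/10000 ≈ 0.896300
step 4 [2y] bond c/2=7/400: DF=(1885789/2000000 − 7/400·(0.973200+0.937500+0.896300))/(1+7/400) = 549/625 ≈ 0.878400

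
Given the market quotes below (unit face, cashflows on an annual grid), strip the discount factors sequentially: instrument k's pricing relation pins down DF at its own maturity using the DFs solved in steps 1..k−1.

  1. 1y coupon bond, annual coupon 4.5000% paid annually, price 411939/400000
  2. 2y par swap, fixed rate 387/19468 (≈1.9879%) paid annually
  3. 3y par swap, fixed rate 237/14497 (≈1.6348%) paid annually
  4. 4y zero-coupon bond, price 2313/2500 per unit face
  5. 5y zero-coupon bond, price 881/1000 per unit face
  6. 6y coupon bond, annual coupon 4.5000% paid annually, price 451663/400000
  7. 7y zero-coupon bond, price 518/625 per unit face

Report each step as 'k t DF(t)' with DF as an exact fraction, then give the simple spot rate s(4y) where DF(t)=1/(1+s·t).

1 1 1971/2000
2 2 9613/10000
3 3 4763/5000
4 4 2313/2500
5 5 881/1000
6 6 8779/10000
7 7 518/625
s(4y) = (1/(2313/2500) − 1)/(4) = 187/9252 ≈ 2.0212%

step 1 [1y] bond c/1=9/200: DF=(411939/400000 − 9/200·(0))/(1+9/200) = 1971/2000 ≈ 0.985500
step 2 [2y] swap r/1=387/19468: DF=(1 − 387/19468·(0.985500))/(1+387/19468) = 9613/10000 ≈ 0.961300
step 3 [3y] swap r/1=237/14497: DF=(1 − 237/14497·(0.985500+0.961300))/(1+237/14497) = 4763/5000 ≈ 0.952600
step 4 [4y] zero: DF = P = 2313/2500 ≈ 0.925200
step 5 [5y] zero: DF = P = 881/1000 ≈ 0.881000
step 6 [6y] bond c/1=9/200: DF=(451663/400000 − 9/200·(0.985500+0.961300+0.952600+0.925200+0.881000))/(1+9/200) = 8779/10000 ≈ 0.877900
step 7 [7y] zero: DF = P = 518/625 ≈ 0.828800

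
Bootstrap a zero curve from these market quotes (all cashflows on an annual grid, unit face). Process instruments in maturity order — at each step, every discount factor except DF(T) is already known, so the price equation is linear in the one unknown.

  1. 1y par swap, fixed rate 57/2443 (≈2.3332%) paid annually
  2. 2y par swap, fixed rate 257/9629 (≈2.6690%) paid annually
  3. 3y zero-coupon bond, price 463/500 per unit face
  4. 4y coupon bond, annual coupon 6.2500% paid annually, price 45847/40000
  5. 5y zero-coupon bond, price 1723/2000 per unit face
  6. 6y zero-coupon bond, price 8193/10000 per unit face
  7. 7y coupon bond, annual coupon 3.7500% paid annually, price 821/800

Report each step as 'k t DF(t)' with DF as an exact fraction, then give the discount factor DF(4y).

1 1 2443/2500
2 2 4743/5000
3 3 463/500
4 4 911/1000
5 5 1723/2000
6 6 8193/10000
7 7 1981/2500
DF(4y) = 911/1000 ≈ 0.911000

step 1 [1y] swap r/1=57/2443: DF=(1 − 57/2443·(0))/(1+57/2443) = 2443/2500 ≈ 0.977200
step 2 [2y] swap r/1=257/9629: DF=(1 − 257/9629·(0.977200))/(1+257/9629) = 4743/5000 ≈ 0.948600
step 3 [3y] zero: DF = P = 463/500 ≈ 0.926000
step 4 [4y] bond c/1=1/16: DF=(45847/40000 − 1/16·(0.977200+0.948600+0.926000))/(1+1/16) = 911/1000 ≈ 0.911000
step 5 [5y] zero: DF = P = 1723/2000 ≈ 0.861500
step 6 [6y] zero: DF = P = 8193/10000 ≈ 0.819300
step 7 [7y] bond c/1=3/80: DF=(821/800 − 3/80·(0.977200+0.948600+0.926000+0.911000+0.861500+0.819300))/(1+3/80) = 1981/2500 ≈ 0.792400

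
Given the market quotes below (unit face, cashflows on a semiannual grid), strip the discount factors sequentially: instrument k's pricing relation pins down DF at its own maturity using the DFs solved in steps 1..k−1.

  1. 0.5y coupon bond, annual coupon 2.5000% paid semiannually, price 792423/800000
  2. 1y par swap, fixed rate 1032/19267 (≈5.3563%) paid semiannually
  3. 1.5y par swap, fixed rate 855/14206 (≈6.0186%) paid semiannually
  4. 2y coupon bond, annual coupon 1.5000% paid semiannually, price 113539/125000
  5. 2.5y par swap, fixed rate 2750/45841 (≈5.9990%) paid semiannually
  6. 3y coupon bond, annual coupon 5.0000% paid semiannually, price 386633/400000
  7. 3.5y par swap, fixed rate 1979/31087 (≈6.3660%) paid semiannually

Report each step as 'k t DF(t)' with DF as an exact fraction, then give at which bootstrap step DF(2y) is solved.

step 1 [0.5y] bond c/2=1/80: DF=(792423/800000 − 1/80·(0))/(1+1/80) = 9783/10000 ≈ 0.978300
step 2 [1y] swap r/2=516/19267: DF=(1 − 516/19267·(0.978300))/(1+516/19267) = 2371/2500 ≈ 0.948400
step 3 [1.5y] swap r/2=855/28412: DF=(1 − 855/28412·(0.978300+0.948400))/(1+855/28412) = 1829/2000 ≈ 0.914500
step 4 [2y] bond c/2=3/400: DF=(113539/125000 − 3/400·(0.978300+0.948400+0.914500))/(1+3/400) = 2201/2500 ≈ 0.880400
step 5 [2.5y] swap r/2=1375/45841: DF=(1 − 1375/45841·(0.978300+0.948400+0.914500+0.880400))/(1+1375/45841) = 69/80 ≈ 0.862500
step 6 [3y] bond c/2=1/40: DF=(386633/400000 − 1/40·(0.978300+0.948400+0.914500+0.880400+0.862500))/(1+1/40) = 1039/1250 ≈ 0.831200
step 7 [3.5y] swap r/2=1979/62174: DF=(1 − 1979/62174·(0.978300+0.948400+0.914500+0.880400+0.862500+0.831200))/(1+1979/62174) = 8021/10000 ≈ 0.802100

1 1/2 9783/10000
2 1 2371/2500
3 3/2 1829/2000
4 2 2201/2500
5 5/2 69/80
6 3 1039/1250
7 7/2 8021/10000
DF(2y) is solved at step 4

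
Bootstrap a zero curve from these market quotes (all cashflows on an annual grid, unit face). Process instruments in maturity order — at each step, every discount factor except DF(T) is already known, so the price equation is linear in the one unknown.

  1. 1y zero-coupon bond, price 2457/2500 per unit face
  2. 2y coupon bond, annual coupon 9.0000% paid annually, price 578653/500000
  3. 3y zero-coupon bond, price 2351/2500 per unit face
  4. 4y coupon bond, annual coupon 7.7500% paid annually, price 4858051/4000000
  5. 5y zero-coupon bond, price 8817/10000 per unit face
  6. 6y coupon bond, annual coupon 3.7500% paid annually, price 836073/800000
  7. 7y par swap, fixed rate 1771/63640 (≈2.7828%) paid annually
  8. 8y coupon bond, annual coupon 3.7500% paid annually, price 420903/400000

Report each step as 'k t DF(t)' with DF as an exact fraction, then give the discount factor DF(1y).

step 1 [1y] zero: DF = P = 2457/2500 ≈ 0.982800
step 2 [2y] bond c/1=9/100: DF=(578653/500000 − 9/100·(0.982800))/(1+9/100) = 4903/5000 ≈ 0.980600
step 3 [3y] zero: DF = P = 2351/2500 ≈ 0.940400
step 4 [4y] bond c/1=31/400: DF=(4858051/4000000 − 31/400·(0.982800+0.980600+0.940400))/(1+31/400) = 9183/10000 ≈ 0.918300
step 5 [5y] zero: DF = P = 8817/10000 ≈ 0.881700
step 6 [6y] bond c/1=3/80: DF=(836073/800000 − 3/80·(0.982800+0.980600+0.940400+0.918300+0.881700))/(1+3/80) = 8373/10000 ≈ 0.837300
step 7 [7y] swap r/1=1771/63640: DF=(1 − 1771/63640·(0.982800+0.980600+0.940400+0.918300+0.881700+0.837300))/(1+1771/63640) = 8229/10000 ≈ 0.822900
step 8 [8y] bond c/1=3/80: DF=(420903/400000 − 3/80·(0.982800+0.980600+0.940400+0.918300+0.881700+0.837300+0.822900))/(1+3/80) = 3921/5000 ≈ 0.784200

1 1 2457/2500
2 2 4903/5000
3 3 2351/2500
4 4 9183/10000
5 5 8817/10000
6 6 8373/10000
7 7 8229/10000
8 8 3921/5000
DF(1y) = 2457/2500 ≈ 0.982800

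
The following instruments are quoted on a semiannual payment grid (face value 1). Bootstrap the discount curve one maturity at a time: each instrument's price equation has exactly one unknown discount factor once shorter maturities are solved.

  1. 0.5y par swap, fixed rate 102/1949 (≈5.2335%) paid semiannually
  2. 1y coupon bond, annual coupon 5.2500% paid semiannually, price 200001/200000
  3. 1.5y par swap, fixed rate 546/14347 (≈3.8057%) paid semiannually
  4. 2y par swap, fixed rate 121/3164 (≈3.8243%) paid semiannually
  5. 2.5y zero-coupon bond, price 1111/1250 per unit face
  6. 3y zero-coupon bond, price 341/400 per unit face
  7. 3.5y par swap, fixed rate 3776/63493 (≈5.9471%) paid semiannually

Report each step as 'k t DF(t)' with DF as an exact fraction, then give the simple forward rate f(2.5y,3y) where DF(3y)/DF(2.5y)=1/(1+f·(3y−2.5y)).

1 1/2 1949/2000
2 1 1899/2000
3 3/2 4727/5000
4 2 4637/5000
5 5/2 1111/1250
6 3 341/400
7 7/2 507/625
f(2.5y,3y) = ((1111/1250)/(341/400) − 1)/(1/2) = 66/775 ≈ 8.5161%

step 1 [0.5y] swap r/2=51/1949: DF=(1 − 51/1949·(0))/(1+51/1949) = 1949/2000 ≈ 0.974500
step 2 [1y] bond c/2=21/800: DF=(200001/200000 − 21/800·(0.974500))/(1+21/800) = 1899/2000 ≈ 0.949500
step 3 [1.5y] swap r/2=273/14347: DF=(1 − 273/14347·(0.974500+0.949500))/(1+273/14347) = 4727/5000 ≈ 0.945400
step 4 [2y] swap r/2=121/6328: DF=(1 − 121/6328·(0.974500+0.949500+0.945400))/(1+121/6328) = 4637/5000 ≈ 0.927400
step 5 [2.5y] zero: DF = P = 1111/1250 ≈ 0.888800
step 6 [3y] zero: DF = P = 341/400 ≈ 0.852500
step 7 [3.5y] swap r/2=1888/63493: DF=(1 − 1888/63493·(0.974500+0.949500+0.945400+0.927400+0.888800+0.852500))/(1+1888/63493) = 507/625 ≈ 0.811200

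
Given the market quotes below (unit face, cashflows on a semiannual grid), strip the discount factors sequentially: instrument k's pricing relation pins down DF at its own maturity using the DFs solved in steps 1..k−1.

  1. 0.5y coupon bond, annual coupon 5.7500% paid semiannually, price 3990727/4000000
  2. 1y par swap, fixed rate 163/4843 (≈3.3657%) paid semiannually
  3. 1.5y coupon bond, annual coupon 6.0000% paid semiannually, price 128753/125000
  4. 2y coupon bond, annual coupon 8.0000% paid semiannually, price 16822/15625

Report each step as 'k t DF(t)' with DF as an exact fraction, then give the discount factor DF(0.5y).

step 1 [0.5y] bond c/2=23/800: DF=(3990727/4000000 − 23/800·(0))/(1+23/800) = 4849/5000 ≈ 0.969800
step 2 [1y] swap r/2=163/9686: DF=(1 − 163/9686·(0.969800))/(1+163/9686) = 4837/5000 ≈ 0.967400
step 3 [1.5y] bond c/2=3/100: DF=(128753/125000 − 3/100·(0.969800+0.967400))/(1+3/100) = 2359/2500 ≈ 0.943600
step 4 [2y] bond c/2=1/25: DF=(16822/15625 − 1/25·(0.969800+0.967400+0.943600))/(1+1/25) = 2311/2500 ≈ 0.924400

1 1/2 4849/5000
2 1 4837/5000
3 3/2 2359/2500
4 2 2311/2500
DF(0.5y) = 4849/5000 ≈ 0.969800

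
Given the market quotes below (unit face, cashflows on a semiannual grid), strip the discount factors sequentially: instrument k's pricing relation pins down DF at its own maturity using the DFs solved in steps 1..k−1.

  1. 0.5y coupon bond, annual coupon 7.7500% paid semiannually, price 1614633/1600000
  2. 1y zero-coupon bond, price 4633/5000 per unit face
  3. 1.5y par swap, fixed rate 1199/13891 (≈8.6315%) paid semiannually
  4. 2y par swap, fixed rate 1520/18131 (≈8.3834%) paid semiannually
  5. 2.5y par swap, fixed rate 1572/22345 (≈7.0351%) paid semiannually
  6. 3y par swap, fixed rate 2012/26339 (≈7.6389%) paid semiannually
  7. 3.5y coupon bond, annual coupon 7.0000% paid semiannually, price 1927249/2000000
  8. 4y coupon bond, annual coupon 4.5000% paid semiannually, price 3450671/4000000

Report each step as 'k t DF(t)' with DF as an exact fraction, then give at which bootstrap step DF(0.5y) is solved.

1 1/2 1943/2000
2 1 4633/5000
3 3/2 8801/10000
4 2 106/125
5 5/2 2107/2500
6 3 1997/2500
7 7/2 7529/10000
8 4 889/1250
DF(0.5y) is solved at step 1

step 1 [0.5y] bond c/2=31/800: DF=(1614633/1600000 − 31/800·(0))/(1+31/800) = 1943/2000 ≈ 0.971500
step 2 [1y] zero: DF = P = 4633/5000 ≈ 0.926600
step 3 [1.5y] swap r/2=1199/27782: DF=(1 − 1199/27782·(0.971500+0.926600))/(1+1199/27782) = 8801/10000 ≈ 0.880100
step 4 [2y] swap r/2=760/18131: DF=(1 − 760/18131·(0.971500+0.926600+0.880100))/(1+760/18131) = 106/125 ≈ 0.848000
step 5 [2.5y] swap r/2=786/22345: DF=(1 − 786/22345·(0.971500+0.926600+0.880100+0.848000))/(1+786/22345) = 2107/2500 ≈ 0.842800
step 6 [3y] swap r/2=1006/26339: DF=(1 − 1006/26339·(0.971500+0.926600+0.880100+0.848000+0.842800))/(1+1006/26339) = 1997/2500 ≈ 0.798800
step 7 [3.5y] bond c/2=7/200: DF=(1927249/2000000 − 7/200·(0.971500+0.926600+0.880100+0.848000+0.842800+0.798800))/(1+7/200) = 7529/10000 ≈ 0.752900
step 8 [4y] bond c/2=9/400: DF=(3450671/4000000 − 9/400·(0.971500+0.926600+0.880100+0.848000+0.842800+0.798800+0.752900))/(1+9/400) = 889/1250 ≈ 0.711200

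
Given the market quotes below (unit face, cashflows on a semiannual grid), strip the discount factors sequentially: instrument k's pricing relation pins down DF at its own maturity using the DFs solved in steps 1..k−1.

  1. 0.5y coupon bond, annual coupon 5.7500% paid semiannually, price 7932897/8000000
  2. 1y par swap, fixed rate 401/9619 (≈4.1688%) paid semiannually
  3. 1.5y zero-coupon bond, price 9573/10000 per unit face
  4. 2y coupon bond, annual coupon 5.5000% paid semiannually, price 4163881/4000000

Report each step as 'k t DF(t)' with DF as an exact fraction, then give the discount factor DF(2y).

1 1/2 9639/10000
2 1 9599/10000
3 3/2 9573/10000
4 2 117/125
DF(2y) = 117/125 ≈ 0.936000

step 1 [0.5y] bond c/2=23/800: DF=(7932897/8000000 − 23/800·(0))/(1+23/800) = 9639/10000 ≈ 0.963900
step 2 [1y] swap r/2=401/19238: DF=(1 − 401/19238·(0.963900))/(1+401/19238) = 9599/10000 ≈ 0.959900
step 3 [1.5y] zero: DF = P = 9573/10000 ≈ 0.957300
step 4 [2y] bond c/2=11/400: DF=(4163881/4000000 − 11/400·(0.963900+0.959900+0.957300))/(1+11/400) = 117/125 ≈ 0.936000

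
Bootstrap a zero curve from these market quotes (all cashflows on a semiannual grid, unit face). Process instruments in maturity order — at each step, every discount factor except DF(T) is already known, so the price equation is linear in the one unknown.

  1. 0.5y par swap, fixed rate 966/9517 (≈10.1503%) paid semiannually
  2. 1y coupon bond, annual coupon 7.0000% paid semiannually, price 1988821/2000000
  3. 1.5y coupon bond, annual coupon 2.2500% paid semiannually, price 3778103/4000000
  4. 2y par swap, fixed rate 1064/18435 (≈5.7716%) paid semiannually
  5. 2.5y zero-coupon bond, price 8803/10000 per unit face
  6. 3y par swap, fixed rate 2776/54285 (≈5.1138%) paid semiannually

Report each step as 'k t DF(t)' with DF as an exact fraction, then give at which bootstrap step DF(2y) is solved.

1 1/2 9517/10000
2 1 4643/5000
3 3/2 9131/10000
4 2 1117/1250
5 5/2 8803/10000
6 3 2153/2500
DF(2y) is solved at step 4

step 1 [0.5y] swap r/2=483/9517: DF=(1 − 483/9517·(0))/(1+483/9517) = 9517/10000 ≈ 0.951700
step 2 [1y] bond c/2=7/200: DF=(1988821/2000000 − 7/200·(0.951700))/(1+7/200) = 4643/5000 ≈ 0.928600
step 3 [1.5y] bond c/2=9/800: DF=(3778103/4000000 − 9/800·(0.951700+0.928600))/(1+9/800) = 9131/10000 ≈ 0.913100
step 4 [2y] swap r/2=532/18435: DF=(1 − 532/18435·(0.951700+0.928600+0.913100))/(1+532/18435) = 1117/1250 ≈ 0.893600
step 5 [2.5y] zero: DF = P = 8803/10000 ≈ 0.880300
step 6 [3y] swap r/2=1388/54285: DF=(1 − 1388/54285·(0.951700+0.928600+0.913100+0.893600+0.880300))/(1+1388/54285) = 2153/2500 ≈ 0.861200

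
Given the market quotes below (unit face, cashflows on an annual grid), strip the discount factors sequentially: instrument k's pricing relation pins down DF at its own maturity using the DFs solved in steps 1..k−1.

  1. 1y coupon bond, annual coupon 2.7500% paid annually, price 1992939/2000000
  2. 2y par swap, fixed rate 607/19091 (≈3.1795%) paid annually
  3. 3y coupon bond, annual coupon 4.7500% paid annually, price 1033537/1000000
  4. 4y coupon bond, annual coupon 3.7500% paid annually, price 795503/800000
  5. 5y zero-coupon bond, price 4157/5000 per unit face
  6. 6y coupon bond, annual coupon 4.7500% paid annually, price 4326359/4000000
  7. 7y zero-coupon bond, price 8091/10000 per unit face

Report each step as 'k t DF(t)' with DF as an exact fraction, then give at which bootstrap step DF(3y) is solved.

step 1 [1y] bond c/1=11/400: DF=(1992939/2000000 − 11/400·(0))/(1+11/400) = 4849/5000 ≈ 0.969800
step 2 [2y] swap r/1=607/19091: DF=(1 − 607/19091·(0.969800))/(1+607/19091) = 9393/10000 ≈ 0.939300
step 3 [3y] bond c/1=19/400: DF=(1033537/1000000 − 19/400·(0.969800+0.939300))/(1+19/400) = 9001/10000 ≈ 0.900100
step 4 [4y] bond c/1=3/80: DF=(795503/800000 − 3/80·(0.969800+0.939300+0.900100))/(1+3/80) = 8569/10000 ≈ 0.856900
step 5 [5y] zero: DF = P = 4157/5000 ≈ 0.831400
step 6 [6y] bond c/1=19/400: DF=(4326359/4000000 − 19/400·(0.969800+0.939300+0.900100+0.856900+0.831400))/(1+19/400) = 4143/5000 ≈ 0.828600
step 7 [7y] zero: DF = P = 8091/10000 ≈ 0.809100

1 1 4849/5000
2 2 9393/10000
3 3 9001/10000
4 4 8569/10000
5 5 4157/5000
6 6 4143/5000
7 7 8091/10000
DF(3y) is solved at step 3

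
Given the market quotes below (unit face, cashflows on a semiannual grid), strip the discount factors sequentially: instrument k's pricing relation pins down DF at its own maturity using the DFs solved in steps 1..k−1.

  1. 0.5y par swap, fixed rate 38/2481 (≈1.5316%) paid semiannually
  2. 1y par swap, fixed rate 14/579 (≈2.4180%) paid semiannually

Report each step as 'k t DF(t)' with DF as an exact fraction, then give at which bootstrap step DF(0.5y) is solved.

1 1/2 2481/2500
2 1 4881/5000
DF(0.5y) is solved at step 1

step 1 [0.5y] swap r/2=19/2481: DF=(1 − 19/2481·(0))/(1+19/2481) = 2481/2500 ≈ 0.992400
step 2 [1y] swap r/2=7/579: DF=(1 − 7/579·(0.992400))/(1+7/579) = 4881/5000 ≈ 0.976200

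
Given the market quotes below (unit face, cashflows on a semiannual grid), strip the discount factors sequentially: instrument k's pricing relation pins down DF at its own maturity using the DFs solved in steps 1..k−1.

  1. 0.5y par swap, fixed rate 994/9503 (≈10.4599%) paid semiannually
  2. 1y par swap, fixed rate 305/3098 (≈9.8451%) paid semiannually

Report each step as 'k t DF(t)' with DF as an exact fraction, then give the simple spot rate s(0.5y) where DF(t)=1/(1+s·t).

1 1/2 9503/10000
2 1 1817/2000
s(0.5y) = (1/(9503/10000) − 1)/(1/2) = 994/9503 ≈ 10.4599%

step 1 [0.5y] swap r/2=497/9503: DF=(1 − 497/9503·(0))/(1+497/9503) = 9503/10000 ≈ 0.950300
step 2 [1y] swap r/2=305/6196: DF=(1 − 305/6196·(0.950300))/(1+305/6196) = 1817/2000 ≈ 0.908500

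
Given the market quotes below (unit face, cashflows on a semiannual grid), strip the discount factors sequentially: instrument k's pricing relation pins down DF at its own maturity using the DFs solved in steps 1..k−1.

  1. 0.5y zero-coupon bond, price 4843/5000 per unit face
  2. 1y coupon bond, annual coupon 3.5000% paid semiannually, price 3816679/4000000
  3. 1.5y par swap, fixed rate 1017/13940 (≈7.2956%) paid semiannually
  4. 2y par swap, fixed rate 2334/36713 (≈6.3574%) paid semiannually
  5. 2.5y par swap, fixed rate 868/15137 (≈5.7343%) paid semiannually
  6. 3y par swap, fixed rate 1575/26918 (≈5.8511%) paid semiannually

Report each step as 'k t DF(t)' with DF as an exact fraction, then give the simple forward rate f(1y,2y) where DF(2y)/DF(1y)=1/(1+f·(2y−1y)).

1 1/2 4843/5000
2 1 9211/10000
3 3/2 8983/10000
4 2 8833/10000
5 5/2 4349/5000
6 3 337/400
f(1y,2y) = ((9211/10000)/(8833/10000) − 1)/(1) = 378/8833 ≈ 4.2794%

step 1 [0.5y] zero: DF = P = 4843/5000 ≈ 0.968600
step 2 [1y] bond c/2=7/400: DF=(3816679/4000000 − 7/400·(0.968600))/(1+7/400) = 9211/10000 ≈ 0.921100
step 3 [1.5y] swap r/2=1017/27880: DF=(1 − 1017/27880·(0.968600+0.921100))/(1+1017/27880) = 8983/10000 ≈ 0.898300
step 4 [2y] swap r/2=1167/36713: DF=(1 − 1167/36713·(0.968600+0.921100+0.898300))/(1+1167/36713) = 8833/10000 ≈ 0.883300
step 5 [2.5y] swap r/2=434/15137: DF=(1 − 434/15137·(0.968600+0.921100+0.898300+0.883300))/(1+434/15137) = 4349/5000 ≈ 0.869800
step 6 [3y] swap r/2=1575/53836: DF=(1 − 1575/53836·(0.968600+0.921100+0.898300+0.883300+0.869800))/(1+1575/53836) = 337/400 ≈ 0.842500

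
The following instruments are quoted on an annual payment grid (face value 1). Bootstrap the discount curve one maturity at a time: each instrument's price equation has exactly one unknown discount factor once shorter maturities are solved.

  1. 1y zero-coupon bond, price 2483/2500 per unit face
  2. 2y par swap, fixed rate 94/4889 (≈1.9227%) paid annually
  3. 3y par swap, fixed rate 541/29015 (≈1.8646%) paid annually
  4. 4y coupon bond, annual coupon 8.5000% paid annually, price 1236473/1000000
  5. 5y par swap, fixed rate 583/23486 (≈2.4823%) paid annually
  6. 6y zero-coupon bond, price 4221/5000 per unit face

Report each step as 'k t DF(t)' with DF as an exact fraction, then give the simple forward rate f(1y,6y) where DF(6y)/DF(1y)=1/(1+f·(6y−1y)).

step 1 [1y] zero: DF = P = 2483/2500 ≈ 0.993200
step 2 [2y] swap r/1=94/4889: DF=(1 − 94/4889·(0.993200))/(1+94/4889) = 1203/1250 ≈ 0.962400
step 3 [3y] swap r/1=541/29015: DF=(1 − 541/29015·(0.993200+0.962400))/(1+541/29015) = 9459/10000 ≈ 0.945900
step 4 [4y] bond c/1=17/200: DF=(1236473/1000000 − 17/200·(0.993200+0.962400+0.945900))/(1+17/200) = 9123/10000 ≈ 0.912300
step 5 [5y] swap r/1=583/23486: DF=(1 − 583/23486·(0.993200+0.962400+0.945900+0.912300))/(1+583/23486) = 4417/5000 ≈ 0.883400
step 6 [6y] zero: DF = P = 4221/5000 ≈ 0.844200

1 1 2483/2500
2 2 1203/1250
3 3 9459/10000
4 4 9123/10000
5 5 4417/5000
6 6 4221/5000
f(1y,6y) = ((2483/2500)/(4221/5000) − 1)/(5) = 149/4221 ≈ 3.5300%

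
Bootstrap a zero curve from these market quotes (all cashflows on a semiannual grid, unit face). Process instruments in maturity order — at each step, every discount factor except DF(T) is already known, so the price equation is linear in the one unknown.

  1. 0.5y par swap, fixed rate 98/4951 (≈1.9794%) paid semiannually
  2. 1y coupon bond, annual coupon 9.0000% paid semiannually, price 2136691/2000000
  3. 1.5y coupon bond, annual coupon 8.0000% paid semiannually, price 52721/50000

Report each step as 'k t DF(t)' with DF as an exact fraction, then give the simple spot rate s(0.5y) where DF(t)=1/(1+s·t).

1 1/2 4951/5000
2 1 9797/10000
3 3/2 9381/10000
s(0.5y) = (1/(4951/5000) − 1)/(1/2) = 98/4951 ≈ 1.9794%

step 1 [0.5y] swap r/2=49/4951: DF=(1 − 49/4951·(0))/(1+49/4951) = 4951/5000 ≈ 0.990200
step 2 [1y] bond c/2=9/200: DF=(2136691/2000000 − 9/200·(0.990200))/(1+9/200) = 9797/10000 ≈ 0.979700
step 3 [1.5y] bond c/2=1/25: DF=(52721/50000 − 1/25·(0.990200+0.979700))/(1+1/25) = 9381/10000 ≈ 0.938100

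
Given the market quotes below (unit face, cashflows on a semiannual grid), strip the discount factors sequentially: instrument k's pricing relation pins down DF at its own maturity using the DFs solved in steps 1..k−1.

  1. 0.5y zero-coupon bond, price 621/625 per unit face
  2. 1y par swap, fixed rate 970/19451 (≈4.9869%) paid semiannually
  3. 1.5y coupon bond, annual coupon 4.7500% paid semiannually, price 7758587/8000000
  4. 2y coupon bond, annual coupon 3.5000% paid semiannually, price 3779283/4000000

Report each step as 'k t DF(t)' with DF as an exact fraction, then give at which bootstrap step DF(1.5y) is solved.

1 1/2 621/625
2 1 1903/2000
3 3/2 4511/5000
4 2 2199/2500
DF(1.5y) is solved at step 3

step 1 [0.5y] zero: DF = P = 621/625 ≈ 0.993600
step 2 [1y] swap r/2=485/19451: DF=(1 − 485/19451·(0.993600))/(1+485/19451) = 1903/2000 ≈ 0.951500
step 3 [1.5y] bond c/2=19/800: DF=(7758587/8000000 − 19/800·(0.993600+0.951500))/(1+19/800) = 4511/5000 ≈ 0.902200
step 4 [2y] bond c/2=7/400: DF=(3779283/4000000 − 7/400·(0.993600+0.951500+0.902200))/(1+7/400) = 2199/2500 ≈ 0.879600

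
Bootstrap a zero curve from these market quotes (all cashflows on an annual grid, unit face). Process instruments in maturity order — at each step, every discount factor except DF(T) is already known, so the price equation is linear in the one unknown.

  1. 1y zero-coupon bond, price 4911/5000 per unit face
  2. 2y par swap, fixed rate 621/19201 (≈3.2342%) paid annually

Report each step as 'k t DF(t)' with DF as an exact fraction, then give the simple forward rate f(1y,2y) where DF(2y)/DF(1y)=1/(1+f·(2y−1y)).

1 1 4911/5000
2 2 9379/10000
f(1y,2y) = ((4911/5000)/(9379/10000) − 1)/(1) = 443/9379 ≈ 4.7233%

step 1 [1y] zero: DF = P = 4911/5000 ≈ 0.982200
step 2 [2y] swap r/1=621/19201: DF=(1 − 621/19201·(0.982200))/(1+621/19201) = 9379/10000 ≈ 0.937900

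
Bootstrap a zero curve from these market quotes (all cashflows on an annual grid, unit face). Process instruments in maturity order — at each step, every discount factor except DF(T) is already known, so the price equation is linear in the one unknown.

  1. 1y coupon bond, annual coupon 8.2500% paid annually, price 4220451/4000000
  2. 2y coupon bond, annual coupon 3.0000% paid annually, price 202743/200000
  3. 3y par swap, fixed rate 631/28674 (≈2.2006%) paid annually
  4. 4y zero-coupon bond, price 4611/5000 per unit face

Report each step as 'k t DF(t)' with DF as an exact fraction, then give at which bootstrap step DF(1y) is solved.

step 1 [1y] bond c/1=33/400: DF=(4220451/4000000 − 33/400·(0))/(1+33/400) = 9747/10000 ≈ 0.974700
step 2 [2y] bond c/1=3/100: DF=(202743/200000 − 3/100·(0.974700))/(1+3/100) = 4779/5000 ≈ 0.955800
step 3 [3y] swap r/1=631/28674: DF=(1 − 631/28674·(0.974700+0.955800))/(1+631/28674) = 9369/10000 ≈ 0.936900
step 4 [4y] zero: DF = P = 4611/5000 ≈ 0.922200

1 1 9747/10000
2 2 4779/5000
3 3 9369/10000
4 4 4611/5000
DF(1y) is solved at step 1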